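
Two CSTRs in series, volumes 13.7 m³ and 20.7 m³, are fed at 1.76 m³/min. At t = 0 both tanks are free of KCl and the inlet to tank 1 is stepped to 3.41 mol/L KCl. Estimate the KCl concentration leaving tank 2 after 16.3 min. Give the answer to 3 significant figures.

1.71 mol/L

Time constants: τᵢ = Vᵢ/Q for each well-mixed tank.
τ₁ = 13.7/1.76 = 7.7841 min; τ₂ = 20.7/1.76 = 11.761 min.
Solving the cascade with C₁(0)=C₂(0)=0 gives C₂(t) = C_in[1 − (τ₁ e^(−t/τ₁) − τ₂ e^(−t/τ₂))/(τ₁ − τ₂)].
At t = 16.3: e^(−t/τ₁) = 0.12319, e^(−t/τ₂) = 0.25010.
C₂ = 3.41·[1 − (7.7841·0.12319 − 11.761·0.25010)/(-3.9773)] = 3.41·0.50152 = 1.7102 mol/L.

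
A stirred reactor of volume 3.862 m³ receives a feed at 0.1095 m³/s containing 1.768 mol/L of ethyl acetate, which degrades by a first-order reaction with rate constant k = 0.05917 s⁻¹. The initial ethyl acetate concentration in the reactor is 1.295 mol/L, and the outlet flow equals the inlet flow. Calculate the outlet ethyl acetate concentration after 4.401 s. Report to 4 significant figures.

V dC/dt = Q(C_in − C) − k V C.
dC/dt = (Q/V) C_in − (Q/V + k) C; effective rate a = Q/V + k = 0.0283532 + 0.05917 = 0.0875232 s⁻¹.
C_ss = Q C_in/(Q + kV) = 0.572745 mol/L; C(t) = C_ss + (C₀ − C_ss) e^(−a t).
C(4.401) = 0.572745 + (0.722255)·e^(−0.0875232·4.401) = 0.572745 + (0.722255)·0.680322 = 1.06411 mol/L.

1.064 mol/L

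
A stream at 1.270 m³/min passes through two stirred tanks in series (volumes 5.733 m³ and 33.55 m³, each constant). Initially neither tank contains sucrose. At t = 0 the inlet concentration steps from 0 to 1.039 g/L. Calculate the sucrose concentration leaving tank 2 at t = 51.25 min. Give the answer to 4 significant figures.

0.8589 g/L

Time constants: τᵢ = Vᵢ/Q for each well-mixed tank.
τ₁ = 5.733/1.270 = 4.51417 min; τ₂ = 33.55/1.270 = 26.4173 min.
Tank 1: C₁ = C_in(1 − e^(−t/τ₁)). Tank 2 (τ₁ ≠ τ₂): C₂ = C_in[1 − (τ₁ e^(−t/τ₁) − τ₂ e^(−t/τ₂))/(τ₁ − τ₂)].
At t = 51.25: e^(−t/τ₁) = 1.17327e-05, e^(−t/τ₂) = 0.143702.
C₂ = 1.039·[1 − (4.51417·1.17327e-05 − 26.4173·0.143702)/(-21.9031)] = 1.039·0.826684 = 0.858925 g/L.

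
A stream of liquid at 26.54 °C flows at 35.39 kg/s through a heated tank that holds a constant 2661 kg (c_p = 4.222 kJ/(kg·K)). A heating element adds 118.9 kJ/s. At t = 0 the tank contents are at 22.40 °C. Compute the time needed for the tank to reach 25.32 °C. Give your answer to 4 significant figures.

M c_p dT/dt = ṁ c_p (T_in − T) + Q̇.
τ = M/ṁ = 75.1907 s; T_ss = T_in + Q̇/(ṁ c_p) = 27.3358 °C.
T(t) = T_ss + (T₀ − T_ss) e^(−t/τ). Set T = 25.32:
e^(−t/τ) = (25.32 − 27.3358)/(22.40 − 27.3358) = 0.408399
t = −75.1907 · ln(0.408399) = 67.3340 s.

67.33 s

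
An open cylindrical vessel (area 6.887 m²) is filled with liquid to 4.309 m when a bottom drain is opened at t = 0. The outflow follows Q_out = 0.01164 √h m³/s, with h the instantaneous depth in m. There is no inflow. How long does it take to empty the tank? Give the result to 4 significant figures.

A dh/dt = −Q_out = −0.01164 √h.
Separate and integrate: 2(√h − √h₀) = −(0.01164/A) t.
Tank is empty when √h = 0: t_empty = 2A√h₀/0.01164.
t_empty = 2·6.887·√4.309/0.01164 = 13.7740·2.07581/0.01164 = 2456.38 s.

2456 s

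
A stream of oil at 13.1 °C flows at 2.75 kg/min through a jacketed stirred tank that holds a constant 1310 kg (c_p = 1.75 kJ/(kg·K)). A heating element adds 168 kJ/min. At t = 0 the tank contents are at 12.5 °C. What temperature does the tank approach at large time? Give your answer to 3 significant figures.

M c_p dT/dt = ṁ c_p (T_in − T) + Q̇.
At steady state dT/dt = 0 ⇒ T_ss = T_in + Q̇/(ṁ c_p) = 13.1 + 168/(2.75·1.75) = 48.009 °C.

48.0 °C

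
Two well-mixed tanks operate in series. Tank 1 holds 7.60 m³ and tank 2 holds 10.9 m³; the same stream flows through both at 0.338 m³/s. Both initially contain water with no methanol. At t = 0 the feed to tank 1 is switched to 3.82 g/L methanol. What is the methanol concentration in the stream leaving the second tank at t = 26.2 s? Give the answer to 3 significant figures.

Time constants: τᵢ = Vᵢ/Q for each well-mixed tank.
τ₁ = 7.60/0.338 = 22.485 s; τ₂ = 10.9/0.338 = 32.249 s.
Solving the cascade with C₁(0)=C₂(0)=0 gives C₂(t) = C_in[1 − (τ₁ e^(−t/τ₁) − τ₂ e^(−t/τ₂))/(τ₁ − τ₂)].
At t = 26.2: e^(−t/τ₁) = 0.31186, e^(−t/τ₂) = 0.44377.
C₂ = 3.82·[1 − (22.485·0.31186 − 32.249·0.44377)/(-9.7633)] = 3.82·0.25242 = 0.96424 g/L.

0.964 g/L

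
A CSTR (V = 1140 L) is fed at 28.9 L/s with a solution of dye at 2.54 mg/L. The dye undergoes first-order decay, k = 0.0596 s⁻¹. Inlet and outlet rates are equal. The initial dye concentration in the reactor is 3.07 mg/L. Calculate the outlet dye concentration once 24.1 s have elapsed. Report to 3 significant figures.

1.06 mg/L

Species balance: V dC/dt = Q C_in − Q C − k V C.
This is linear with rate a = Q/V + k = 0.084951 s⁻¹.
C_ss = Q C_in/(Q + kV) = 0.75798 mg/L; C(t) = C_ss + (C₀ − C_ss) e^(−a t).
C(24.1) = 0.75798 + (2.3120)·e^(−0.084951·24.1) = 0.75798 + (2.3120)·0.12908 = 1.0564 mg/L.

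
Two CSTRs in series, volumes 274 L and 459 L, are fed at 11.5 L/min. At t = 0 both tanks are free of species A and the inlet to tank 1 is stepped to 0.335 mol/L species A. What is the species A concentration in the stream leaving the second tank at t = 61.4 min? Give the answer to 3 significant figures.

Each tank obeys Vᵢ dCᵢ/dt = Q(Cᵢ₋₁ − Cᵢ), so τᵢ = Vᵢ/Q.
τ₁ = 274/11.5 = 23.826 min; τ₂ = 459/11.5 = 39.913 min.
Tank 1: C₁ = C_in(1 − e^(−t/τ₁)). Tank 2 (τ₁ ≠ τ₂): C₂ = C_in[1 − (τ₁ e^(−t/τ₁) − τ₂ e^(−t/τ₂))/(τ₁ − τ₂)].
At t = 61.4: e^(−t/τ₁) = 0.076001, e^(−t/τ₂) = 0.21474.
C₂ = 0.335·[1 − (23.826·0.076001 − 39.913·0.21474)/(-16.087)] = 0.335·0.57979 = 0.19423 mol/L.

0.194 mol/L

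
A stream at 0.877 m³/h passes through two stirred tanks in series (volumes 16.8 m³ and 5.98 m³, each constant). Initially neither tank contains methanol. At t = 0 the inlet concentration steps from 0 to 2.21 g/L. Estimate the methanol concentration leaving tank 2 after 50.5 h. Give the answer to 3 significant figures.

Species balance on tank i: dCᵢ/dt = (Cᵢ₋₁ − Cᵢ)/τᵢ with τᵢ = Vᵢ/Q.
τ₁ = 16.8/0.877 = 19.156 h; τ₂ = 5.98/0.877 = 6.8187 h.
Tank 1: C₁ = C_in(1 − e^(−t/τ₁)). Tank 2 (τ₁ ≠ τ₂): C₂ = C_in[1 − (τ₁ e^(−t/τ₁) − τ₂ e^(−t/τ₂))/(τ₁ − τ₂)].
At t = 50.5: e^(−t/τ₁) = 0.071632, e^(−t/τ₂) = 0.00060753.
C₂ = 2.21·[1 − (19.156·0.071632 − 6.8187·0.00060753)/(12.338)] = 2.21·0.88911 = 1.9649 g/L.

1.96 g/L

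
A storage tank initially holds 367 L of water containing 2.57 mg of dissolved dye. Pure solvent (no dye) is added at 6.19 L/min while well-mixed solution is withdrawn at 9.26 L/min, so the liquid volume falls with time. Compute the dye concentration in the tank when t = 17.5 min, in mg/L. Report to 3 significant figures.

Total volume: dV/dt = Q_in − Q_out = -3.0700 L/min, so V(t) = 367 − 3.0700 t and V(17.5) = 313.28 L.
Species balance (pure solvent in): dm/dt = −Q_out · m/V(t).
Separate: dm/m = −Q_out dt/V(t) ⇒ ln(m/m₀) = −(Q_out/(Q_in−Q_out)) ln(V/V₀).
m = m₀ (V₀/V)^(Q_out/(Q_in−Q_out)) = 2.57 × (367/313.28)^(-3.0163) = 1.5944 mg.
C = m/V = 1.5944/313.28 = 0.0050894 mg/L.

0.00509 mg/L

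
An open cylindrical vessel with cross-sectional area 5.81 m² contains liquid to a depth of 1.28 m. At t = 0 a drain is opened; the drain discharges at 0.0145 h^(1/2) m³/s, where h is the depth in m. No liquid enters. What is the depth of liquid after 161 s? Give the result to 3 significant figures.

0.866 m

Mass balance (ρ constant): A dh/dt = −0.0145 √h.
This is separable: 2 d(√h)/dt = −0.0145/A, so √h = √h₀ − (0.0145/(2A)) t.
√h = √1.28 − 0.0145·161/(2·5.81) = 1.1314 − 0.20090 = 0.93047.
h = 0.93047² = 0.86577 m.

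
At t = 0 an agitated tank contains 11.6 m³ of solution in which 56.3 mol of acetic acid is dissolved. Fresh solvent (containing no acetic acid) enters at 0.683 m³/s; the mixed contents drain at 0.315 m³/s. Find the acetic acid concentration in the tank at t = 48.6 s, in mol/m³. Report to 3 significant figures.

0.859 mol/m³

Let m(t) be the amount of acetic acid. Volume: V(t) = V₀ + (Q_in − Q_out) t = 11.6 + 0.36800 t; V(48.6) = 29.485 m³.
Solute balance: dm/dt = 0 − Q_out C = −Q_out m/V(t).
dm/m = −Q_out dt/(V₀ + 0.36800 t); integrating gives ln(m/m₀) = −(Q_out/(Q_in−Q_out)) ln(V/V₀).
m = m₀ (V₀/V)^(Q_out/(Q_in−Q_out)) = 56.3 × (11.6/29.485)^(0.85598) = 25.335 mol.
C = m/V = 25.335/29.485 = 0.85925 mol/m³.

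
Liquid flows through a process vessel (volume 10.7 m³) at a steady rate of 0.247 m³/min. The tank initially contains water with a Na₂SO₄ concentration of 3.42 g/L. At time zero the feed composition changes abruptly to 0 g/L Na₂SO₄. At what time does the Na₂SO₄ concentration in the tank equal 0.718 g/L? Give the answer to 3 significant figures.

67.6 min

Species balance: V dC/dt = Q(C_in − C) ⇒ τ = V/Q = 43.320 min.
C(t) = C_in + (C₀ − C_in) e^(−t/τ). Set C = 0.718 and solve for t:
e^(−t/τ) = (C − C_in)/(C₀ − C_in) = (0.718 − 0)/(3.42 − 0) = 0.20994
t = −τ ln(…) = 43.320 × 1.5609 = 67.619 min.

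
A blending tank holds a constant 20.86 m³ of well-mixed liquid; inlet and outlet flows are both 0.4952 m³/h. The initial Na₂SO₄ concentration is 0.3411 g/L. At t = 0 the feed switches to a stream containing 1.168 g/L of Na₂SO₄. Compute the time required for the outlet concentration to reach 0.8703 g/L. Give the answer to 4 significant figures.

43.03 h

Species balance: V dC/dt = Q(C_in − C) ⇒ τ = V/Q = 42.1244 h.
C(t) = C_in + (C₀ − C_in) e^(−t/τ). Set C = 0.8703 and solve for t:
e^(−t/τ) = (C − C_in)/(C₀ − C_in) = (0.8703 − 1.168)/(0.3411 − 1.168) = 0.360019
t = −τ ln(…) = 42.1244 × 1.02160 = 43.0342 h.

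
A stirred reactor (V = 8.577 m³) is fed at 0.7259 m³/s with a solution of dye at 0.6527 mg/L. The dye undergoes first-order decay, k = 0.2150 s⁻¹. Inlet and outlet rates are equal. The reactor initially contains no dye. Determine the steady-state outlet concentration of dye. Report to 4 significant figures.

0.1844 mg/L

Species balance: V dC/dt = Q C_in − Q C − k V C.
Steady state (dC/dt = 0): C_ss = Q C_in/(Q + kV) = C_in/(1 + kV/Q).
C_ss = 0.7259·0.6527/(0.7259 + 0.2150·8.577) = 0.473795/2.56996 = 0.184359 mg/L.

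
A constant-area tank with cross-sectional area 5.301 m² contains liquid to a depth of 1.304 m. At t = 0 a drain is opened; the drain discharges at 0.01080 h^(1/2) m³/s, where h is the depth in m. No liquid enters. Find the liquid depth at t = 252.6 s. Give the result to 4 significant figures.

0.7825 m

A dh/dt = −Q_out = −0.01080 √h.
∫ h^(−1/2) dh = −(0.01080/A) ∫ dt, giving 2√h = 2√h₀ − (0.01080/A) t.
√h = √1.304 − 0.01080·252.6/(2·5.301) = 1.14193 − 0.257317 = 0.884611.
h = 0.884611² = 0.782536 m.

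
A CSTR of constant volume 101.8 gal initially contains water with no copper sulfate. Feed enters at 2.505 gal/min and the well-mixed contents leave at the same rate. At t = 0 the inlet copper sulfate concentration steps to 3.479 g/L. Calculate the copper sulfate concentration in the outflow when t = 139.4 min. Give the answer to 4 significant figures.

3.366 g/L

Accumulation = in − out for the solute gives V dC/dt = Q(C_in − C).
Time constant τ = V/Q = 101.8/2.505 = 40.6387 min.
C approaches C_in exponentially: C(t) = C_in + (C₀ − C_in) e^(−t/τ).
C(139.4) = 3.479 + (0 − 3.479)·e^(−139.4/40.6387) = 3.479 + (-3.47900)·0.0323796 = 3.36635 g/L.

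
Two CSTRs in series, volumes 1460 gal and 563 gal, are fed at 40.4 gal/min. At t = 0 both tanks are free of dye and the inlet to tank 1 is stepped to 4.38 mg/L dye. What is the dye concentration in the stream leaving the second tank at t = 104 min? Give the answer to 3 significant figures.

3.98 mg/L

Time constants: τᵢ = Vᵢ/Q for each well-mixed tank.
τ₁ = 1460/40.4 = 36.139 min; τ₂ = 563/40.4 = 13.936 min.
Solving the cascade with C₁(0)=C₂(0)=0 gives C₂(t) = C_in[1 − (τ₁ e^(−t/τ₁) − τ₂ e^(−t/τ₂))/(τ₁ − τ₂)].
At t = 104: e^(−t/τ₁) = 0.056258, e^(−t/τ₂) = 0.00057400.
C₂ = 4.38·[1 − (36.139·0.056258 − 13.936·0.00057400)/(22.203)] = 4.38·0.90879 = 3.9805 mg/L.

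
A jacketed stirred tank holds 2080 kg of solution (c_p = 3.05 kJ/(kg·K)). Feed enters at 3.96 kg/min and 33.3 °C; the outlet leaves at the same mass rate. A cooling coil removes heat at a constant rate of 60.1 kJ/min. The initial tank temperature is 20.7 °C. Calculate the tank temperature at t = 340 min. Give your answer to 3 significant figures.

Heat balance on the well-mixed liquid: M c_p dT/dt = ṁ c_p (T_in − T) − 60.1.
Rearrange: dT/dt = (T_ss − T)/τ with τ = M/ṁ = 525.25 min and T_ss = T_in − Q̇/(ṁ c_p) = 28.324 °C.
Solution: T(t) = T_ss + (T₀ − T_ss) e^(−t/τ).
T(340) = 28.324 + (-7.6240)·e^(−340/525.25) = 28.324 + (-7.6240)·0.52345 = 24.333 °C.

24.3 °C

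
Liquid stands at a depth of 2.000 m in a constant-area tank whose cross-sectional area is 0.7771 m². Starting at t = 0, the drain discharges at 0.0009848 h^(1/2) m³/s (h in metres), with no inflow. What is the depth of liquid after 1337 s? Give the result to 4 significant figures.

Volume balance on the tank: A dh/dt = −0.0009848 √h.
∫ h^(−1/2) dh = −(0.0009848/A) ∫ dt, giving 2√h = 2√h₀ − (0.0009848/A) t.
√h = √2.000 − 0.0009848·1337/(2·0.7771) = 1.41421 − 0.847174 = 0.567040.
h = 0.567040² = 0.321534 m.

0.3215 m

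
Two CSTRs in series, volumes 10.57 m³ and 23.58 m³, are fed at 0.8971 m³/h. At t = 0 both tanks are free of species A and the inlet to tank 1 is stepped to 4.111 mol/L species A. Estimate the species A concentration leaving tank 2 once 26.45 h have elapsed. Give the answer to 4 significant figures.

1.741 mol/L

Species balance on tank i: dCᵢ/dt = (Cᵢ₋₁ − Cᵢ)/τᵢ with τᵢ = Vᵢ/Q.
τ₁ = 10.57/0.8971 = 11.7824 h; τ₂ = 23.58/0.8971 = 26.2847 h.
Solving the cascade with C₁(0)=C₂(0)=0 gives C₂(t) = C_in[1 − (τ₁ e^(−t/τ₁) − τ₂ e^(−t/τ₂))/(τ₁ − τ₂)].
At t = 26.45: e^(−t/τ₁) = 0.105941, e^(−t/τ₂) = 0.365573.
C₂ = 4.111·[1 − (11.7824·0.105941 − 26.2847·0.365573)/(-14.5023)] = 4.111·0.423488 = 1.74096 mol/L.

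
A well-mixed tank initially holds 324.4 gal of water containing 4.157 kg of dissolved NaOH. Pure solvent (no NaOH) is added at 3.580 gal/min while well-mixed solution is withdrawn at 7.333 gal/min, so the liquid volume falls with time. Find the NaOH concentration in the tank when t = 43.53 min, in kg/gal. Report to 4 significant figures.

Total volume: dV/dt = Q_in − Q_out = -3.75300 gal/min, so V(t) = 324.4 − 3.75300 t and V(43.53) = 161.032 gal.
Solute balance: dm/dt = 0 − Q_out C = −Q_out m/V(t).
Separate: dm/m = −Q_out dt/V(t) ⇒ ln(m/m₀) = −(Q_out/(Q_in−Q_out)) ln(V/V₀).
m = m₀ (V₀/V)^(Q_out/(Q_in−Q_out)) = 4.157 × (324.4/161.032)^(-1.95390) = 1.05795 kg.
C = m/V = 1.05795/161.032 = 0.00656979 kg/gal.

0.006570 kg/gal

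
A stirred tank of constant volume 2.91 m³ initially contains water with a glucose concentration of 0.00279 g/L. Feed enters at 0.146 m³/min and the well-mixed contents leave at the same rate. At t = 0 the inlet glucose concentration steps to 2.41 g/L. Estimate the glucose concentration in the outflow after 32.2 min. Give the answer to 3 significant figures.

Species balance on the tank: V dC/dt = Q(C_in − C).
Time constant τ = V/Q = 2.91/0.146 = 19.932 min.
Integrating: C(t) = C_in + (C₀ − C_in) e^(−t/τ).
C(32.2) = 2.41 + (0.00279 − 2.41)·e^(−32.2/19.932) = 2.41 + (-2.4072)·0.19878 = 1.9315 g/L.

1.93 g/L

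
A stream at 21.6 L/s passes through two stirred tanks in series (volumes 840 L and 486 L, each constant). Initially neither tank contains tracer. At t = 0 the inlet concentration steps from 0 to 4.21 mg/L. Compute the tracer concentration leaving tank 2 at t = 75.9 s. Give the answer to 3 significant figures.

Species balance on tank i: dCᵢ/dt = (Cᵢ₋₁ − Cᵢ)/τᵢ with τᵢ = Vᵢ/Q.
τ₁ = 840/21.6 = 38.889 s; τ₂ = 486/21.6 = 22.500 s.
Tank 1: C₁ = C_in(1 − e^(−t/τ₁)). Tank 2 (τ₁ ≠ τ₂): C₂ = C_in[1 − (τ₁ e^(−t/τ₁) − τ₂ e^(−t/τ₂))/(τ₁ − τ₂)].
At t = 75.9: e^(−t/τ₁) = 0.14203, e^(−t/τ₂) = 0.034275.
C₂ = 4.21·[1 − (38.889·0.14203 − 22.500·0.034275)/(16.389)] = 4.21·0.71003 = 2.9892 mg/L.

2.99 mg/L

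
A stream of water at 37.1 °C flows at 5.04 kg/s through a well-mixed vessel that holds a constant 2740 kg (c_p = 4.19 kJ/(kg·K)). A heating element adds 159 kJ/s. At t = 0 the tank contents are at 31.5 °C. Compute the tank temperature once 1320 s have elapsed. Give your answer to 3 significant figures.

43.5 °C

M c_p dT/dt = ṁ c_p (T_in − T) + Q̇.
τ = M/ṁ = 543.65 s; T_ss = T_in + Q̇/(ṁ c_p) = 37.1 + 159/(5.04·4.19) = 44.629 °C.
This is linear first-order; T(t) = T_ss + (T₀ − T_ss) e^(−t/τ).
T(1320) = 44.629 + (-13.129)·e^(−1320/543.65) = 44.629 + (-13.129)·0.088211 = 43.471 °C.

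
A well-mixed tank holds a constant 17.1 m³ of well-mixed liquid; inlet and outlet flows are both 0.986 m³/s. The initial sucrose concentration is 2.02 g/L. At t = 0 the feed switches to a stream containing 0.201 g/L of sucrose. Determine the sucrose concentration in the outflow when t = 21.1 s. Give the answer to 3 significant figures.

Unsteady species balance (constant V, well mixed): V dC/dt = Q(C_in − C).
Rewrite as dC/dt + C/τ = C_in/τ, τ = V/Q = 17.343 s.
Solution: C(t) = C_in + (C₀ − C_in) e^(−t/τ).
C(21.1) = 0.201 + (2.02 − 0.201)·e^(−21.1/17.343) = 0.201 + (1.8190)·0.29622 = 0.73983 g/L.

0.740 g/L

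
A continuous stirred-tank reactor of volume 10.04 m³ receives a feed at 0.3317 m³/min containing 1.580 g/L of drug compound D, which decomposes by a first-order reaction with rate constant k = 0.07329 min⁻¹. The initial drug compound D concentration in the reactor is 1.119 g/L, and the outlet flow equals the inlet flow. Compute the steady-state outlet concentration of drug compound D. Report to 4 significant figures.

0.4909 g/L

V dC/dt = Q(C_in − C) − k V C.
Steady state (dC/dt = 0): C_ss = Q C_in/(Q + kV) = C_in/(1 + kV/Q).
C_ss = 0.3317·1.580/(0.3317 + 0.07329·10.04) = 0.524086/1.06753 = 0.490933 g/L.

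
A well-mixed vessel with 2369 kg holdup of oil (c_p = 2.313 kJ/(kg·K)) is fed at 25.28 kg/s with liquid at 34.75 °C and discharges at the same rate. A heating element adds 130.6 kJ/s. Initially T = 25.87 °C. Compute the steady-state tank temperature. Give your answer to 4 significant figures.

M c_p dT/dt = ṁ c_p (T_in − T) + Q̇.
At steady state dT/dt = 0 ⇒ T_ss = T_in + Q̇/(ṁ c_p) = 34.75 + 130.6/(25.28·2.313) = 36.9835 °C.

36.98 °C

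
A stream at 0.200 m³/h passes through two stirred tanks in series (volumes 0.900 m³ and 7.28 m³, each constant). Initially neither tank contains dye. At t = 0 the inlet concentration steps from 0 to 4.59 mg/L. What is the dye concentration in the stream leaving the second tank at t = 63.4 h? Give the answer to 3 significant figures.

3.67 mg/L

Time constants: τᵢ = Vᵢ/Q for each well-mixed tank.
τ₁ = 0.900/0.200 = 4.5000 h; τ₂ = 7.28/0.200 = 36.400 h.
Tank 1: C₁ = C_in(1 − e^(−t/τ₁)). Tank 2 (τ₁ ≠ τ₂): C₂ = C_in[1 − (τ₁ e^(−t/τ₁) − τ₂ e^(−t/τ₂))/(τ₁ − τ₂)].
At t = 63.4: e^(−t/τ₁) = 7.6080e-07, e^(−t/τ₂) = 0.17521.
C₂ = 4.59·[1 − (4.5000·7.6080e-07 − 36.400·0.17521)/(-31.900)] = 4.59·0.80007 = 3.6723 mg/L.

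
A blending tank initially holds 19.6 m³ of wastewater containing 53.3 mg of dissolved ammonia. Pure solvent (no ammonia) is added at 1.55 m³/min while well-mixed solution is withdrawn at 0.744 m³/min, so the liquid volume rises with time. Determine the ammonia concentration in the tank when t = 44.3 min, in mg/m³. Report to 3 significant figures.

Let m(t) be the amount of ammonia. Volume: V(t) = V₀ + (Q_in − Q_out) t = 19.6 + 0.80600 t; V(44.3) = 55.306 m³.
Solute balance: dm/dt = 0 − Q_out C = −Q_out m/V(t).
dm/m = −Q_out dt/(V₀ + 0.80600 t); integrating gives ln(m/m₀) = −(Q_out/(Q_in−Q_out)) ln(V/V₀).
m = m₀ (V₀/V)^(Q_out/(Q_in−Q_out)) = 53.3 × (19.6/55.306)^(0.92308) = 20.458 mg.
C = m/V = 20.458/55.306 = 0.36991 mg/m³.

0.370 mg/m³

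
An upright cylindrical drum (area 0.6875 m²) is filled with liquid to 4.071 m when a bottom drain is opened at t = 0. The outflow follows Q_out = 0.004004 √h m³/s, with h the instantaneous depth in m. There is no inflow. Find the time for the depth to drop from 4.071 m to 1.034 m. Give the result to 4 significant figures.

A dh/dt = −Q_out = −0.004004 √h.
This is separable: 2 d(√h)/dt = −0.004004/A, so √h = √h₀ − (0.004004/(2A)) t.
t = 2A(√h₀ − √h)/0.004004 = 2·0.6875·(√4.071 − √1.034)/0.004004
  = 1.37500 × (2.01767 − 1.01686) / 0.004004 = 343.686 s.

343.7 s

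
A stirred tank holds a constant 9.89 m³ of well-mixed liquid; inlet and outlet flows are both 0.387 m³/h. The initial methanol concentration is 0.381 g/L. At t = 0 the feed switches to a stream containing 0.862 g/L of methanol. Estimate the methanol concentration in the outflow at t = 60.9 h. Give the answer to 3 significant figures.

0.818 g/L

Accumulation = in − out for the solute gives V dC/dt = Q(C_in − C).
Rewrite as dC/dt + C/τ = C_in/τ, τ = V/Q = 25.556 h.
C approaches C_in exponentially: C(t) = C_in + (C₀ − C_in) e^(−t/τ).
C(60.9) = 0.862 + (0.381 − 0.862)·e^(−60.9/25.556) = 0.862 + (-0.48100)·0.092269 = 0.81762 g/L.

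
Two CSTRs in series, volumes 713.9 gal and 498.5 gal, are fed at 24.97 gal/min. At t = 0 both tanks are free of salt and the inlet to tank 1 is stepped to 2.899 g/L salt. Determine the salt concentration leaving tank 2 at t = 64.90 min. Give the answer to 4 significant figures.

Each tank obeys Vᵢ dCᵢ/dt = Q(Cᵢ₋₁ − Cᵢ), so τᵢ = Vᵢ/Q.
τ₁ = 713.9/24.97 = 28.5903 min; τ₂ = 498.5/24.97 = 19.9640 min.
Tank 1: C₁ = C_in(1 − e^(−t/τ₁)). Tank 2 (τ₁ ≠ τ₂): C₂ = C_in[1 − (τ₁ e^(−t/τ₁) − τ₂ e^(−t/τ₂))/(τ₁ − τ₂)].
At t = 64.90: e^(−t/τ₁) = 0.103312, e^(−t/τ₂) = 0.0387409.
C₂ = 2.899·[1 − (28.5903·0.103312 − 19.9640·0.0387409)/(8.62635)] = 2.899·0.747251 = 2.16628 g/L.

2.166 g/L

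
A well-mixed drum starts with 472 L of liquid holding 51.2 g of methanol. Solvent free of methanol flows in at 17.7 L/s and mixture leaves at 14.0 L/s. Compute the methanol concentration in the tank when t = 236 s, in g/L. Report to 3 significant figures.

0.000724 g/L

Total volume: dV/dt = Q_in − Q_out = 3.7000 L/s, so V(t) = 472 + 3.7000 t and V(236) = 1345.2 L.
Species balance (pure solvent in): dm/dt = −Q_out · m/V(t).
dm/m = −Q_out dt/(V₀ + 3.7000 t); integrating gives ln(m/m₀) = −(Q_out/(Q_in−Q_out)) ln(V/V₀).
m = m₀ (V₀/V)^(Q_out/(Q_in−Q_out)) = 51.2 × (472/1345.2)^(3.7838) = 0.97327 g.
C = m/V = 0.97327/1345.2 = 0.00072352 g/L.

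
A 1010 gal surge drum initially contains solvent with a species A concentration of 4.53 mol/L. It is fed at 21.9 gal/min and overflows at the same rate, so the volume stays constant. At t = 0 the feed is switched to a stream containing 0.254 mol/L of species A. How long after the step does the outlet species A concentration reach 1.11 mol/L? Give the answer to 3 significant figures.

74.2 min

Species balance on the tank: V dC/dt = Q(C_in − C), so τ = V/Q = 46.119 min.
C(t) = C_in + (C₀ − C_in) e^(−t/τ). Set C = 1.11 and solve for t:
e^(−t/τ) = (C − C_in)/(C₀ − C_in) = (1.11 − 0.254)/(4.53 − 0.254) = 0.20019
t = −τ ln(…) = 46.119 × 1.6085 = 74.182 min.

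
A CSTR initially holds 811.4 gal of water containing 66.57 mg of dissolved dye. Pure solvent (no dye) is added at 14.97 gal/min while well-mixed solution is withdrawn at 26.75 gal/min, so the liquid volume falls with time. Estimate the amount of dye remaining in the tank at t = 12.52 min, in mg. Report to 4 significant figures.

42.21 mg

Total volume: dV/dt = Q_in − Q_out = -11.7800 gal/min, so V(t) = 811.4 − 11.7800 t and V(12.52) = 663.914 gal.
Solute balance: dm/dt = 0 − Q_out C = −Q_out m/V(t).
dm/m = −Q_out dt/(V₀ − 11.7800 t); integrating gives ln(m/m₀) = −(Q_out/(Q_in−Q_out)) ln(V/V₀).
m = m₀ (V₀/V)^(Q_out/(Q_in−Q_out)) = 66.57 × (811.4/663.914)^(-2.27080) = 42.2124 mg.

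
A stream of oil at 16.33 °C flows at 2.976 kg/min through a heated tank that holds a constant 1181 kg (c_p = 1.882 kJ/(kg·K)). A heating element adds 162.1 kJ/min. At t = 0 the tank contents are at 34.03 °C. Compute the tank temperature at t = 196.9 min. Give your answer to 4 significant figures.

M c_p dT/dt = ṁ c_p (T_in − T) + Q̇.
τ = M/ṁ = 396.841 min; T_ss = T_in + Q̇/(ṁ c_p) = 16.33 + 162.1/(2.976·1.882) = 45.2721 °C.
Solution: T(t) = T_ss + (T₀ − T_ss) e^(−t/τ).
T(196.9) = 45.2721 + (-11.2421)·e^(−196.9/396.841) = 45.2721 + (-11.2421)·0.608859 = 38.4273 °C.

38.43 °C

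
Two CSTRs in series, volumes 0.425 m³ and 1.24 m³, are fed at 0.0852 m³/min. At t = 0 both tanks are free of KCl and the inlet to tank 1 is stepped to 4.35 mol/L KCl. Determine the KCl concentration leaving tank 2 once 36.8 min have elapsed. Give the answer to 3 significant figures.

3.82 mol/L

Time constants: τᵢ = Vᵢ/Q for each well-mixed tank.
τ₁ = 0.425/0.0852 = 4.9883 min; τ₂ = 1.24/0.0852 = 14.554 min.
Solving the cascade with C₁(0)=C₂(0)=0 gives C₂(t) = C_in[1 − (τ₁ e^(−t/τ₁) − τ₂ e^(−t/τ₂))/(τ₁ − τ₂)].
At t = 36.8: e^(−t/τ₁) = 0.00062528, e^(−t/τ₂) = 0.079777.
C₂ = 4.35·[1 − (4.9883·0.00062528 − 14.554·0.079777)/(-9.5657)] = 4.35·0.87895 = 3.8234 mol/L.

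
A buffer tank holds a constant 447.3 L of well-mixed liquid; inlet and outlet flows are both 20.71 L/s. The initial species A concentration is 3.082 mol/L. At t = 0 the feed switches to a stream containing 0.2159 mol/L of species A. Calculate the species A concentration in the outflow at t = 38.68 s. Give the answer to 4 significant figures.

Transient balance on the dissolved component: V dC/dt = Q(C_in − C).
Rewrite as dC/dt + C/τ = C_in/τ, τ = V/Q = 21.5983 s.
C approaches C_in exponentially: C(t) = C_in + (C₀ − C_in) e^(−t/τ).
C(38.68) = 0.2159 + (3.082 − 0.2159)·e^(−38.68/21.5983) = 0.2159 + (2.86610)·0.166812 = 0.694001 mol/L.

0.6940 mol/L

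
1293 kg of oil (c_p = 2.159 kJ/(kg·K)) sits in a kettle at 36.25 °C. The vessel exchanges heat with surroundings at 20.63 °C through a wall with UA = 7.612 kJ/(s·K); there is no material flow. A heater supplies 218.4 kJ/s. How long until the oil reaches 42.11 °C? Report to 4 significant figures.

Energy balance: M c_p dT/dt = −UA(T − T_amb) + Q̇.
τ = M c_p/UA = 366.735 s; T_ss = T_amb + Q̇/UA = 20.63 + 218.4/7.612 = 49.3215 °C.
T(t) = T_ss + (T₀ − T_ss)e^(−t/τ); set T = 42.11:
t = −τ ln[(T − T_ss)/(T₀ − T_ss)] = −366.735 · ln(0.551698) = 218.117 s.

218.1 s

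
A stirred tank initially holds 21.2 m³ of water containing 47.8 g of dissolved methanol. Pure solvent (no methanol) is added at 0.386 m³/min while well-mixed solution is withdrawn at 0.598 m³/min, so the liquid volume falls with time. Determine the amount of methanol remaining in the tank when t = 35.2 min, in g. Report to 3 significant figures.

Let m(t) be the amount of methanol. Volume: V(t) = V₀ + (Q_in − Q_out) t = 21.2 − 0.21200 t; V(35.2) = 13.738 m³.
Solute balance: dm/dt = 0 − Q_out C = −Q_out m/V(t).
dm/m = −Q_out dt/(V₀ − 0.21200 t); integrating gives ln(m/m₀) = −(Q_out/(Q_in−Q_out)) ln(V/V₀).
m = m₀ (V₀/V)^(Q_out/(Q_in−Q_out)) = 47.8 × (21.2/13.738)^(-2.8208) = 14.058 g.

14.1 g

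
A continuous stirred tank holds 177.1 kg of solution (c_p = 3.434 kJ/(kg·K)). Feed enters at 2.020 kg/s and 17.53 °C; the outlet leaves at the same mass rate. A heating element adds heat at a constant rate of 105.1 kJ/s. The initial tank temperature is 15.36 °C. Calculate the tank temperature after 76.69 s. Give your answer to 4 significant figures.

M c_p dT/dt = ṁ c_p (T_in − T) + Q̇.
Rearrange: dT/dt = (T_ss − T)/τ with τ = M/ṁ = 87.6733 s and T_ss = T_in + Q̇/(ṁ c_p) = 32.6813 °C.
Integrating: T(t) = T_ss + (T₀ − T_ss) e^(−t/τ).
T(76.69) = 32.6813 + (-17.3213)·e^(−76.69/87.6733) = 32.6813 + (-17.3213)·0.416977 = 25.4587 °C.

25.46 °C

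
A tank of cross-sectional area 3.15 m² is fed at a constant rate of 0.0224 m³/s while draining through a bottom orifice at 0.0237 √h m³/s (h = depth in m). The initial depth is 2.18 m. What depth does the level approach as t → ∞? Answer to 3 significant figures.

0.893 m

Unsteady balance on liquid volume: A dh/dt = Q_in − 0.0237 √h. At steady state dh/dt = 0:
Q_in = 0.0237 √h_ss ⇒ √h_ss = 0.0224/0.0237 = 0.94515.
h_ss = 0.94515² = 0.89330 m. (Since h₀ = 2.18 m > h_ss, the level will fall toward this value.)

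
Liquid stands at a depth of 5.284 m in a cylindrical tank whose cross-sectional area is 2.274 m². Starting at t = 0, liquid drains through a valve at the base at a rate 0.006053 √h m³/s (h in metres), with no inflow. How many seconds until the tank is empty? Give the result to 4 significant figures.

1727 s

Unsteady balance on liquid volume: A dh/dt = −0.006053 √h.
∫ h^(−1/2) dh = −(0.006053/A) ∫ dt, giving 2√h = 2√h₀ − (0.006053/A) t.
Tank is empty when √h = 0: t_empty = 2A√h₀/0.006053.
t_empty = 2·2.274·√5.284/0.006053 = 4.54800·2.29870/0.006053 = 1727.15 s.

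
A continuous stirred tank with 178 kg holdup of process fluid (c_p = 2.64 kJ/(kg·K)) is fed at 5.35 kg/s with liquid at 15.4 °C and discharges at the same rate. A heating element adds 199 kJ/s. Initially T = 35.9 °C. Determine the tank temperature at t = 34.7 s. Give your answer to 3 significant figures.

M c_p dT/dt = ṁ c_p (T_in − T) + Q̇.
τ = M/ṁ = 33.271 s; T_ss = T_in + Q̇/(ṁ c_p) = 15.4 + 199/(5.35·2.64) = 29.489 °C.
T approaches T_ss exponentially: T(t) = T_ss + (T₀ − T_ss) e^(−t/τ).
T(34.7) = 29.489 + (6.4105)·e^(−34.7/33.271) = 29.489 + (6.4105)·0.35241 = 31.749 °C.

31.7 °C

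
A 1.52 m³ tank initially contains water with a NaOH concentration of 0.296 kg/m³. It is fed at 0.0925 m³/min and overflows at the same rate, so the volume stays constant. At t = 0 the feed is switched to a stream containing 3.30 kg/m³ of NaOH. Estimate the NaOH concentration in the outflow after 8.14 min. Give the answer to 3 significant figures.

1.47 kg/m³

Unsteady species balance (constant V, well mixed): V dC/dt = Q(C_in − C).
Time constant τ = V/Q = 1.52/0.0925 = 16.432 min.
Integrating: C(t) = C_in + (C₀ − C_in) e^(−t/τ).
C(8.14) = 3.30 + (0.296 − 3.30)·e^(−8.14/16.432) = 3.30 + (-3.0040)·0.60935 = 1.4695 kg/m³.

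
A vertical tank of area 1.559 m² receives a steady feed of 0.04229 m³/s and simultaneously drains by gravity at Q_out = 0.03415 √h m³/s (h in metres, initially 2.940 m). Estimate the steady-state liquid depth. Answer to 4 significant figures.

1.534 m

Volume balance on the tank: A dh/dt = Q_in − 0.03415 √h. At steady state dh/dt = 0:
Q_in = 0.03415 √h_ss ⇒ √h_ss = 0.04229/0.03415 = 1.23836.
h_ss = 1.23836² = 1.53354 m. (Since h₀ = 2.940 m > h_ss, the level will fall toward this value.)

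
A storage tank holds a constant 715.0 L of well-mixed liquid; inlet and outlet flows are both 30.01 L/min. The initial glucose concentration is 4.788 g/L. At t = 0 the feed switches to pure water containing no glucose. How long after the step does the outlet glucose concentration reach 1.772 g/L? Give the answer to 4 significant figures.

23.68 min

Species balance: V dC/dt = Q(C_in − C) ⇒ τ = V/Q = 23.8254 min.
C(t) = C_in + (C₀ − C_in) e^(−t/τ). Set C = 1.772 and solve for t:
e^(−t/τ) = (C − C_in)/(C₀ − C_in) = (1.772 − 0)/(4.788 − 0) = 0.370092
t = −τ ln(…) = 23.8254 × 0.994004 = 23.6825 min.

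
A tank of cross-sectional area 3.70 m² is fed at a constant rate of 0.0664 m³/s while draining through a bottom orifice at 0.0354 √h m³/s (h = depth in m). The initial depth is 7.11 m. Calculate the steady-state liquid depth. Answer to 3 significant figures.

Level balance: A dh/dt = 0.0664 − 0.0354 √h. Setting dh/dt = 0:
Q_in = 0.0354 √h_ss ⇒ √h_ss = 0.0664/0.0354 = 1.8757.
h_ss = 1.8757² = 3.5183 m. (Since h₀ = 7.11 m > h_ss, the level will fall toward this value.)

3.52 m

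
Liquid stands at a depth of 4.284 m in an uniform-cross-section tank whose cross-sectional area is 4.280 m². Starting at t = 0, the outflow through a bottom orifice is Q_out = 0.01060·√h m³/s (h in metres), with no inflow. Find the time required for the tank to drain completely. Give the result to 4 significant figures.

With no inflow, A dh/dt = −0.01060 √h.
Separate and integrate: 2(√h − √h₀) = −(0.01060/A) t.
Set h = 0: 2√h₀ = (0.01060/A) t_empty ⇒ t_empty = 2A√h₀/0.01060.
t_empty = 2·4.280·√4.284/0.01060 = 8.56000·2.06978/0.01060 = 1671.45 s.

1671 s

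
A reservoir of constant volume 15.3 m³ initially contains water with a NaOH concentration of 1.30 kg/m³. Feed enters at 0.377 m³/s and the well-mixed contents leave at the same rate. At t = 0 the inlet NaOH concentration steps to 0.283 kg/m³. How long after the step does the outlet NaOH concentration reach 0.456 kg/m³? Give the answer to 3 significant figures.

71.9 s

Species balance: V dC/dt = Q(C_in − C) ⇒ τ = V/Q = 40.584 s.
C(t) = C_in + (C₀ − C_in) e^(−t/τ). Set C = 0.456 and solve for t:
e^(−t/τ) = (C − C_in)/(C₀ − C_in) = (0.456 − 0.283)/(1.30 − 0.283) = 0.17011
t = −τ ln(…) = 40.584 × 1.7713 = 71.886 s.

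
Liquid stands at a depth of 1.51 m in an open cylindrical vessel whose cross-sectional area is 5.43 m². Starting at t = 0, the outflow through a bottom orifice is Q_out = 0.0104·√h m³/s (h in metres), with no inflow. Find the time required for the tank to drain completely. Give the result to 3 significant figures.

1280 s

With no inflow, A dh/dt = −0.0104 √h.
∫ h^(−1/2) dh = −(0.0104/A) ∫ dt, giving 2√h = 2√h₀ − (0.0104/A) t.
Set h = 0: 2√h₀ = (0.0104/A) t_empty ⇒ t_empty = 2A√h₀/0.0104.
t_empty = 2·5.43·√1.51/0.0104 = 10.860·1.2288/0.0104 = 1283.2 s.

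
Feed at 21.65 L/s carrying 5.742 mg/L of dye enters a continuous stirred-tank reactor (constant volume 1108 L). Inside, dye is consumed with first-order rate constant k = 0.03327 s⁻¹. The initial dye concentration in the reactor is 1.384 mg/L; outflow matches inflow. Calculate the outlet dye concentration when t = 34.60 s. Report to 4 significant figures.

2.005 mg/L

Accumulation = in − out − consumed: V dC/dt = Q C_in − Q C − k V C.
This is linear with rate a = Q/V + k = 0.0528097 s⁻¹.
C_ss = Q C_in/(Q + kV) = 2.12455 mg/L; C(t) = C_ss + (C₀ − C_ss) e^(−a t).
C(34.60) = 2.12455 + (-0.740553)·e^(−0.0528097·34.60) = 2.12455 + (-0.740553)·0.160861 = 2.00543 mg/L.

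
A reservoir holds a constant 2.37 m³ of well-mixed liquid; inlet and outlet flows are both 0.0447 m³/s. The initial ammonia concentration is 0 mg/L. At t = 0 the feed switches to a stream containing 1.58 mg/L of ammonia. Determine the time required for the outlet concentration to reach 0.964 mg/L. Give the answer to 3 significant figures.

49.9 s

Species balance: V dC/dt = Q(C_in − C) ⇒ τ = V/Q = 53.020 s.
C(t) = C_in + (C₀ − C_in) e^(−t/τ). Set C = 0.964 and solve for t:
e^(−t/τ) = (C − C_in)/(C₀ − C_in) = (0.964 − 1.58)/(0 − 1.58) = 0.38987
t = −τ ln(…) = 53.020 × 0.94193 = 49.941 s.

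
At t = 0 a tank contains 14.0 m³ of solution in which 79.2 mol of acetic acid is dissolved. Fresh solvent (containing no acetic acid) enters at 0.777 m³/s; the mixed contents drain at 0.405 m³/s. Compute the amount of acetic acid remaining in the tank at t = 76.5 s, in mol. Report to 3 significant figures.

Total volume: dV/dt = Q_in − Q_out = 0.37200 m³/s, so V(t) = 14.0 + 0.37200 t and V(76.5) = 42.458 m³.
Solute balance: dm/dt = 0 − Q_out C = −Q_out m/V(t).
Separate: dm/m = −Q_out dt/V(t) ⇒ ln(m/m₀) = −(Q_out/(Q_in−Q_out)) ln(V/V₀).
m = m₀ (V₀/V)^(Q_out/(Q_in−Q_out)) = 79.2 × (14.0/42.458)^(1.0887) = 23.667 mol.

23.7 mol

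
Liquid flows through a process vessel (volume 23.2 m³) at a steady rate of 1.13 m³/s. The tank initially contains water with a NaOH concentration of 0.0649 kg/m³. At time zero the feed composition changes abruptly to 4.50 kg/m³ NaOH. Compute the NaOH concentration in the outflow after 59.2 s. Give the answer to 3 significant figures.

Unsteady species balance (constant V, well mixed): V dC/dt = Q(C_in − C).
Time constant τ = V/Q = 23.2/1.13 = 20.531 s.
Integrating: C(t) = C_in + (C₀ − C_in) e^(−t/τ).
C(59.2) = 4.50 + (0.0649 − 4.50)·e^(−59.2/20.531) = 4.50 + (-4.4351)·0.055942 = 4.2519 kg/m³.

4.25 kg/m³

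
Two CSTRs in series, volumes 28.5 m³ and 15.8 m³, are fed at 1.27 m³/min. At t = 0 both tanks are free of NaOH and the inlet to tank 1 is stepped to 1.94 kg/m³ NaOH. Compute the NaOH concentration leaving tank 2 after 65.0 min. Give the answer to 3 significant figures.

Time constants: τᵢ = Vᵢ/Q for each well-mixed tank.
τ₁ = 28.5/1.27 = 22.441 min; τ₂ = 15.8/1.27 = 12.441 min.
Solving the cascade with C₁(0)=C₂(0)=0 gives C₂(t) = C_in[1 − (τ₁ e^(−t/τ₁) − τ₂ e^(−t/τ₂))/(τ₁ − τ₂)].
At t = 65.0: e^(−t/τ₁) = 0.055217, e^(−t/τ₂) = 0.0053821.
C₂ = 1.94·[1 − (22.441·0.055217 − 12.441·0.0053821)/(10.000)] = 1.94·0.88278 = 1.7126 kg/m³.

1.71 kg/m³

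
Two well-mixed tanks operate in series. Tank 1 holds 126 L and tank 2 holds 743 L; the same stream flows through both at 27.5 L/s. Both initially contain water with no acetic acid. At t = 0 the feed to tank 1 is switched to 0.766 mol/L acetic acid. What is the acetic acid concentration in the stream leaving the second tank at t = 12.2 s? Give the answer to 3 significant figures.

0.190 mol/L

Species balance on tank i: dCᵢ/dt = (Cᵢ₋₁ − Cᵢ)/τᵢ with τᵢ = Vᵢ/Q.
τ₁ = 126/27.5 = 4.5818 s; τ₂ = 743/27.5 = 27.018 s.
Solving the cascade with C₁(0)=C₂(0)=0 gives C₂(t) = C_in[1 − (τ₁ e^(−t/τ₁) − τ₂ e^(−t/τ₂))/(τ₁ − τ₂)].
At t = 12.2: e^(−t/τ₁) = 0.069760, e^(−t/τ₂) = 0.63664.
C₂ = 0.766·[1 − (4.5818·0.069760 − 27.018·0.63664)/(-22.436)] = 0.766·0.24759 = 0.18966 mol/L.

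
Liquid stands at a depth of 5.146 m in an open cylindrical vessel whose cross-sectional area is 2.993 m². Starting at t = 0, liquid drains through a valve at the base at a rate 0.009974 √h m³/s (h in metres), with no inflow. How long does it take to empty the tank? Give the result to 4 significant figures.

1361 s

Accumulation of liquid (constant cross-section A): A dh/dt = −0.009974 √h.
This is separable: 2 d(√h)/dt = −0.009974/A, so √h = √h₀ − (0.009974/(2A)) t.
Set h = 0: 2√h₀ = (0.009974/A) t_empty ⇒ t_empty = 2A√h₀/0.009974.
t_empty = 2·2.993·√5.146/0.009974 = 5.98600·2.26848/0.009974 = 1361.45 s.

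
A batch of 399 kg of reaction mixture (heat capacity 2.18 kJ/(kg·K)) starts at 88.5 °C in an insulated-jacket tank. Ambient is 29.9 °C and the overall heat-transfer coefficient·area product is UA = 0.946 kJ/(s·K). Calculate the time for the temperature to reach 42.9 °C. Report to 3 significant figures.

Lumped-capacitance energy balance: M c_p dT/dt = UA(T_amb − T).
τ = M c_p/UA = 919.47 s; T_ss = T_amb = 29.900 °C.
T(t) = T_ss + (T₀ − T_ss)e^(−t/τ); set T = 42.9:
t = −τ ln[(T − T_ss)/(T₀ − T_ss)] = −919.47 · ln(0.22184) = 1384.5 s.

1380 s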